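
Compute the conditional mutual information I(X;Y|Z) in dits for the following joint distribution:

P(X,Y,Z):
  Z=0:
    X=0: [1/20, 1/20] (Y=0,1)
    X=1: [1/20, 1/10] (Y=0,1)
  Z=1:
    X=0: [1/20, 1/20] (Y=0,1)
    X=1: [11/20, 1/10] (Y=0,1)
0.0132 dits

Conditional mutual information: I(X;Y|Z) = H(X|Z) + H(Y|Z) - H(X,Y|Z)

H(Z) = 0.2442
H(X,Z) = 0.4452 → H(X|Z) = 0.2010
H(Y,Z) = 0.4803 → H(Y|Z) = 0.2361
H(X,Y,Z) = 0.6681 → H(X,Y|Z) = 0.4238

I(X;Y|Z) = 0.2010 + 0.2361 - 0.4238 = 0.0132 dits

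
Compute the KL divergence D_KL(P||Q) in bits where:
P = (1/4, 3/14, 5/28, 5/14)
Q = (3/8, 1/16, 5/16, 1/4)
0.2743 bits

KL divergence: D_KL(P||Q) = Σ p(x) log(p(x)/q(x))

Computing term by term:
  x=0: 1/4 × log_2[(1/4)/(3/8)] = 1/4 × -0.5850 = -0.1462
  x=1: 3/14 × log_2[(3/14)/(1/16)] = 3/14 × 1.7776 = 0.3809
  x=2: 5/28 × log_2[(5/28)/(5/16)] = 5/28 × -0.8074 = -0.1442
  x=3: 5/14 × log_2[(5/14)/(1/4)] = 5/14 × 0.5146 = 0.1838

D_KL(P||Q) = 0.2743 bits

Note: KL divergence is always non-negative and equals 0 iff P = Q.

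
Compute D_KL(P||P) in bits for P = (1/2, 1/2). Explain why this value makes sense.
0.0000 bits

KL divergence satisfies the Gibbs inequality: D_KL(P||Q) ≥ 0 for all distributions P, Q.

D_KL(P||Q) = Σ p(x) log(p(x)/q(x))
Each term is p(x) × log_2(p(x)/p(x)) = p(x) × log_2(1) = 0, so the sum is 0.
D_KL(P||Q) = 0.0000 bits

When P = Q, the KL divergence is exactly 0, as there is no 'divergence' between identical distributions.

This non-negativity is a fundamental property: relative entropy cannot be negative because it measures how different Q is from P.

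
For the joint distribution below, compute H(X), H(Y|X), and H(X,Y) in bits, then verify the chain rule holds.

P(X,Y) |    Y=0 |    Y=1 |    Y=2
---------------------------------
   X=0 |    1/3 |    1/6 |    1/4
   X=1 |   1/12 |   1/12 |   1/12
H(X,Y) = 2.3554, H(X) = 0.8113, H(Y|X) = 1.5441 (all in bits)

Chain rule: H(X,Y) = H(X) + H(Y|X)

Left side — joint entropy directly:
H(X,Y) = -Σ p(x,y) log p(x,y) = 2.3554 bits

Right side — compute H(Y|X) from the conditional distributions:
P(X) = (3/4, 1/4), so H(X) = 0.8113 bits
H(Y|X) = Σ_x P(X=x) · H(Y|X=x):
  P(Y|X=0) = (4/9, 2/9, 1/3), H(Y|X=0) = 1.5305, weight P(X=0) = 3/4
  P(Y|X=1) = (1/3, 1/3, 1/3), H(Y|X=1) = 1.5850, weight P(X=1) = 1/4
H(Y|X) = 1.5441 bits

H(X) + H(Y|X) = 0.8113 + 1.5441 = 2.3554 bits

Both sides equal 2.3554 bits. ✓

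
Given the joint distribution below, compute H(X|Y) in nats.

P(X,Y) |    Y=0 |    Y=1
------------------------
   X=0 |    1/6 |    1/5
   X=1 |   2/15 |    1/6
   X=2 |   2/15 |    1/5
1.0941 nats

Using the chain rule: H(X|Y) = H(X,Y) - H(Y)

First, compute H(X,Y) = 1.7783 nats

Marginal P(Y) = (13/30, 17/30)
H(Y) = 0.6842 nats

H(X|Y) = H(X,Y) - H(Y) = 1.7783 - 0.6842 = 1.0941 nats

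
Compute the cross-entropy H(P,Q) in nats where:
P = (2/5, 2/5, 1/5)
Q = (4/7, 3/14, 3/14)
1.1481 nats

Cross-entropy: H(P,Q) = -Σ p(x) log q(x)

Alternatively: H(P,Q) = H(P) + D_KL(P||Q)
H(P) = 1.0549 nats
D_KL(P||Q) = 0.0932 nats

H(P,Q) = 1.0549 + 0.0932 = 1.1481 nats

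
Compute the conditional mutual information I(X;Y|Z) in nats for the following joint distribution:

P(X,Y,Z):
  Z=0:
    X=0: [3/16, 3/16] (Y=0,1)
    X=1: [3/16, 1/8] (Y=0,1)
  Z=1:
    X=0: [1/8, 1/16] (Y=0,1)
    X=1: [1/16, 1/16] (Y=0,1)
0.0078 nats

Conditional mutual information: I(X;Y|Z) = H(X|Z) + H(Y|Z) - H(X,Y|Z)

H(Z) = 0.6211
H(X,Z) = 1.3051 → H(X|Z) = 0.6840
H(Y,Z) = 1.3051 → H(Y|Z) = 0.6840
H(X,Y,Z) = 1.9813 → H(X,Y|Z) = 1.3602

I(X;Y|Z) = 0.6840 + 0.6840 - 1.3602 = 0.0078 nats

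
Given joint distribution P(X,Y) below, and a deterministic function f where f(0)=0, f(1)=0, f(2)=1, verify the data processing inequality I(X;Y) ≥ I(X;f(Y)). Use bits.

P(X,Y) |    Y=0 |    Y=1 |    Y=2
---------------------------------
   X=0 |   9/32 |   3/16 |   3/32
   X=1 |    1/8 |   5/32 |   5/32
I(X;Y) = 0.0466, I(X;f(Y)) = 0.0343, inequality holds: 0.0466 ≥ 0.0343

Data Processing Inequality: For any Markov chain X → Y → Z, we have I(X;Y) ≥ I(X;Z).

Here Z = f(Y) is a deterministic function of Y, forming X → Y → Z.

Original I(X;Y) = 0.0466 bits

After applying f:
P(X,Z) where Z=f(Y):
- P(X,Z=0) = P(X,Y=0) + P(X,Y=1)
- P(X,Z=1) = P(X,Y=2)

I(X;Z) = I(X;f(Y)) = 0.0343 bits

Verification: 0.0466 ≥ 0.0343 ✓

Information cannot be created by processing; the function f can only lose information about X.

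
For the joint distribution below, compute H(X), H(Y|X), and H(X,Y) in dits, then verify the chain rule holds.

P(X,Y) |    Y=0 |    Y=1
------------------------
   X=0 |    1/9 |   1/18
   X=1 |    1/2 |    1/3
H(X,Y) = 0.4853, H(X) = 0.1957, H(Y|X) = 0.2896 (all in dits)

Chain rule: H(X,Y) = H(X) + H(Y|X)

Left side — joint entropy directly:
H(X,Y) = -Σ p(x,y) log p(x,y) = 0.4853 dits

Right side — compute H(Y|X) from the conditional distributions:
P(X) = (1/6, 5/6), so H(X) = 0.1957 dits
H(Y|X) = Σ_x P(X=x) · H(Y|X=x):
  P(Y|X=0) = (2/3, 1/3), H(Y|X=0) = 0.2764, weight P(X=0) = 1/6
  P(Y|X=1) = (3/5, 2/5), H(Y|X=1) = 0.2923, weight P(X=1) = 5/6
H(Y|X) = 0.2896 dits

H(X) + H(Y|X) = 0.1957 + 0.2896 = 0.4853 dits

Both sides equal 0.4853 dits. ✓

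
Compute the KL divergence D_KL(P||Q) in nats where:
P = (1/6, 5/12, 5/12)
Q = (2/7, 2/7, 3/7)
0.0556 nats

KL divergence: D_KL(P||Q) = Σ p(x) log(p(x)/q(x))

Computing term by term:
  x=0: 1/6 × log_e[(1/6)/(2/7)] = 1/6 × -0.5390 = -0.0898
  x=1: 5/12 × log_e[(5/12)/(2/7)] = 5/12 × 0.3773 = 0.1572
  x=2: 5/12 × log_e[(5/12)/(3/7)] = 5/12 × -0.0282 = -0.0117

D_KL(P||Q) = 0.0556 nats

Note: KL divergence is always non-negative and equals 0 iff P = Q.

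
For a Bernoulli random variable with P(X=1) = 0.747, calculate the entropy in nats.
0.5656 nats

The binary entropy function is:
H(p) = -p log(p) - (1-p) log(1-p)

H(0.747) = -0.747 × log_e(0.747) - 0.253 × log_e(0.253)
H(0.747) = 0.5656 nats

Note: Binary entropy is maximized at p=0.5 (H=1 bit) and minimized at p=0 or p=1 (H=0).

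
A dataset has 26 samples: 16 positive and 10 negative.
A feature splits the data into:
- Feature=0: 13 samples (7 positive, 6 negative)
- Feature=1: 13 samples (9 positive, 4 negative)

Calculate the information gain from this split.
0.0181 bits

Information Gain = H(Y) - H(Y|Feature)

Before split:
P(positive) = 16/26 = 0.6154
H(Y) = 0.9612 bits

After split:
Feature=0: H = 0.9957 bits (weight = 13/26)
Feature=1: H = 0.8905 bits (weight = 13/26)
H(Y|Feature) = (13/26)×0.9957 + (13/26)×0.8905 = 0.9431 bits

Information Gain = 0.9612 - 0.9431 = 0.0181 bits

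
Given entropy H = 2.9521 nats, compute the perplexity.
19.1461

Perplexity is e^H (or exp(H) for natural log).

H = 2.9521 nats
Perplexity = e^2.9521 = 19.1461

Interpretation: The model's uncertainty is equivalent to choosing uniformly among 19.1 options.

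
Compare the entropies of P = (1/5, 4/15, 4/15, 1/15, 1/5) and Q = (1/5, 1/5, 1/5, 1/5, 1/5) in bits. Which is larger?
Q

Computing entropies in bits:
H(P) = 2.2062
H(Q) = 2.3219

Distribution Q has higher entropy.

Intuition: The distribution closer to uniform (more spread out) has higher entropy.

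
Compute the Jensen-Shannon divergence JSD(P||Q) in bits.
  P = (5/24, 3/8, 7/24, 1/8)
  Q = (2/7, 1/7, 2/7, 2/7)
0.0666 bits

Jensen-Shannon divergence is:
JSD(P||Q) = 0.5 × D_KL(P||M) + 0.5 × D_KL(Q||M)
where M = 0.5 × (P + Q) is the mixture distribution.

M = 0.5 × (5/24, 3/8, 7/24, 1/8) + 0.5 × (2/7, 1/7, 2/7, 2/7) = (0.247024, 0.258929, 0.28869, 0.205357)

D_KL(P||M) = 0.0640 bits
D_KL(Q||M) = 0.0693 bits

JSD(P||Q) = 0.5 × 0.0640 + 0.5 × 0.0693 = 0.0666 bits

Unlike KL divergence, JSD is symmetric and bounded: 0 ≤ JSD ≤ log(2).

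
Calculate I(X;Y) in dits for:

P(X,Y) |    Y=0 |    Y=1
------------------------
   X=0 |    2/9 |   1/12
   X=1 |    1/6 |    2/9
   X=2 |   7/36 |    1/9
0.0149 dits

Mutual information: I(X;Y) = H(X) + H(Y) - H(X,Y)

Marginals:
P(X) = (11/36, 7/18, 11/36), H(X) = 0.4742 dits
P(Y) = (7/12, 5/12), H(Y) = 0.2950 dits

Joint entropy: H(X,Y) = 0.7543 dits

I(X;Y) = 0.4742 + 0.2950 - 0.7543 = 0.0149 dits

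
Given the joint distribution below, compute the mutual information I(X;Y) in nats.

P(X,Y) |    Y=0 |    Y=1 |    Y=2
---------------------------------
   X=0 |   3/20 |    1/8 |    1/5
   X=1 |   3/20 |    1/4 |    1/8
0.0287 nats

Mutual information: I(X;Y) = H(X) + H(Y) - H(X,Y)

Marginals:
P(X) = (19/40, 21/40), H(X) = 0.6919 nats
P(Y) = (3/10, 3/8, 13/40), H(Y) = 1.0943 nats

Joint entropy: H(X,Y) = 1.7575 nats

I(X;Y) = 0.6919 + 1.0943 - 1.7575 = 0.0287 nats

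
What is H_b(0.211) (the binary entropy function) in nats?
0.5153 nats

The binary entropy function is:
H(p) = -p log(p) - (1-p) log(1-p)

H(0.211) = -0.211 × log_e(0.211) - 0.789 × log_e(0.789)
H(0.211) = 0.5153 nats

Note: Binary entropy is maximized at p=0.5 (H=1 bit) and minimized at p=0 or p=1 (H=0).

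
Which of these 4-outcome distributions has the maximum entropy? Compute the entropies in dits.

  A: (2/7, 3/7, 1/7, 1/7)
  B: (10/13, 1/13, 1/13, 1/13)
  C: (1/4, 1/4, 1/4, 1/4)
C

For a discrete distribution over n outcomes, entropy is maximized by the uniform distribution.

Computing entropies:
H(A) = 0.5546 dits
H(B) = 0.3447 dits
H(C) = 0.6021 dits

The uniform distribution (where all probabilities equal 1/4) achieves the maximum entropy of log_10(4) = 0.6021 dits.

Distribution C has the highest entropy.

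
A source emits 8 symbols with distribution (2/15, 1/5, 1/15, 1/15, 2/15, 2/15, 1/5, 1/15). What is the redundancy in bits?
0.1271 bits

Redundancy measures how far a source is from maximum entropy:
R = H_max - H(X)

Maximum entropy for 8 symbols: H_max = log_2(8) = 3.0000 bits
Actual entropy: H(X) = 2.8729 bits
Redundancy: R = 3.0000 - 2.8729 = 0.1271 bits

This redundancy represents potential for compression: the source could be compressed by 0.1271 bits per symbol.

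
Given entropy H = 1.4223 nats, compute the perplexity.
4.1466

Perplexity is e^H (or exp(H) for natural log).

H = 1.4223 nats
Perplexity = e^1.4223 = 4.1466

Interpretation: The model's uncertainty is equivalent to choosing uniformly among 4.1 options.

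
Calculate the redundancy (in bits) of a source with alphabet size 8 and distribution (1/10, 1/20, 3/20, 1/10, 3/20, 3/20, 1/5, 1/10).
0.0913 bits

Redundancy measures how far a source is from maximum entropy:
R = H_max - H(X)

Maximum entropy for 8 symbols: H_max = log_2(8) = 3.0000 bits
Actual entropy: H(X) = 2.9087 bits
Redundancy: R = 3.0000 - 2.9087 = 0.0913 bits

This redundancy represents potential for compression: the source could be compressed by 0.0913 bits per symbol.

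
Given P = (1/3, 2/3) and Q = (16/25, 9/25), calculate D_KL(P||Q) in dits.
0.0840 dits

KL divergence: D_KL(P||Q) = Σ p(x) log(p(x)/q(x))

Computing term by term:
  x=0: 1/3 × log_10[(1/3)/(16/25)] = 1/3 × -0.2833 = -0.0944
  x=1: 2/3 × log_10[(2/3)/(9/25)] = 2/3 × 0.2676 = 0.1784

D_KL(P||Q) = 0.0840 dits

Note: KL divergence is always non-negative and equals 0 iff P = Q.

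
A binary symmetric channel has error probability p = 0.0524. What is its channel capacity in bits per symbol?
0.7035 bits

For a binary symmetric channel (BSC) with error probability p:
Capacity C = 1 - H(p) bits per symbol

where H(p) = -p log₂(p) - (1-p) log₂(1-p) is the binary entropy function.

H(0.0524) = 0.2965 bits
C = 1 - 0.2965 = 0.7035 bits per symbol

This means we can reliably transmit up to 0.7035 bits of information per channel use.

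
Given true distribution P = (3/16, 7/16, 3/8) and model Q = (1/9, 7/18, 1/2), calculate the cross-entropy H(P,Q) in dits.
0.4713 dits

Cross-entropy: H(P,Q) = -Σ p(x) log q(x)

Alternatively: H(P,Q) = H(P) + D_KL(P||Q)
H(P) = 0.4531 dits
D_KL(P||Q) = 0.0181 dits

H(P,Q) = 0.4531 + 0.0181 = 0.4713 dits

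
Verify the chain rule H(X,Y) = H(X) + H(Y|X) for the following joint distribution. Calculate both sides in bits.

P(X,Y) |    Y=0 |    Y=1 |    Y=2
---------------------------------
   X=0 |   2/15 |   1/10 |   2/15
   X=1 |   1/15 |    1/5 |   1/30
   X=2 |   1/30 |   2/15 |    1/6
H(X,Y) = 2.9777, H(X) = 1.5801, H(Y|X) = 1.3976 (all in bits)

Chain rule: H(X,Y) = H(X) + H(Y|X)

Left side — joint entropy directly:
H(X,Y) = -Σ p(x,y) log p(x,y) = 2.9777 bits

Right side — compute H(Y|X) from the conditional distributions:
P(X) = (11/30, 3/10, 1/3), so H(X) = 1.5801 bits
H(Y|X) = Σ_x P(X=x) · H(Y|X=x):
  P(Y|X=0) = (4/11, 3/11, 4/11), H(Y|X=0) = 1.5726, weight P(X=0) = 11/30
  P(Y|X=1) = (2/9, 2/3, 1/9), H(Y|X=1) = 1.2244, weight P(X=1) = 3/10
  P(Y|X=2) = (1/10, 2/5, 1/2), H(Y|X=2) = 1.3610, weight P(X=2) = 1/3
H(Y|X) = 1.3976 bits

H(X) + H(Y|X) = 1.5801 + 1.3976 = 2.9777 bits

Both sides equal 2.9777 bits. ✓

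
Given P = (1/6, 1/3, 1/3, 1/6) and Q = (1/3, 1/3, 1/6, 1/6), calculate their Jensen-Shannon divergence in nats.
0.0283 nats

Jensen-Shannon divergence is:
JSD(P||Q) = 0.5 × D_KL(P||M) + 0.5 × D_KL(Q||M)
where M = 0.5 × (P + Q) is the mixture distribution.

M = 0.5 × (1/6, 1/3, 1/3, 1/6) + 0.5 × (1/3, 1/3, 1/6, 1/6) = (1/4, 1/3, 1/4, 1/6)

D_KL(P||M) = 0.0283 nats
D_KL(Q||M) = 0.0283 nats

JSD(P||Q) = 0.5 × 0.0283 + 0.5 × 0.0283 = 0.0283 nats

Unlike KL divergence, JSD is symmetric and bounded: 0 ≤ JSD ≤ log(2).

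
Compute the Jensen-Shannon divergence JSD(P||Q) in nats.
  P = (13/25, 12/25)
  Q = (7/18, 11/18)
0.0087 nats

Jensen-Shannon divergence is:
JSD(P||Q) = 0.5 × D_KL(P||M) + 0.5 × D_KL(Q||M)
where M = 0.5 × (P + Q) is the mixture distribution.

M = 0.5 × (13/25, 12/25) + 0.5 × (7/18, 11/18) = (0.454444, 0.545556)

D_KL(P||M) = 0.0086 nats
D_KL(Q||M) = 0.0088 nats

JSD(P||Q) = 0.5 × 0.0086 + 0.5 × 0.0088 = 0.0087 nats

Unlike KL divergence, JSD is symmetric and bounded: 0 ≤ JSD ≤ log(2).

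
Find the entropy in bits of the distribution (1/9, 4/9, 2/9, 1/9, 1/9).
2.0588 bits

Shannon entropy is H(X) = -Σ p(x) log p(x).

For P = (1/9, 4/9, 2/9, 1/9, 1/9):
H = -1/9 × log_2(1/9) -4/9 × log_2(4/9) -2/9 × log_2(2/9) -1/9 × log_2(1/9) -1/9 × log_2(1/9)
H = 2.0588 bits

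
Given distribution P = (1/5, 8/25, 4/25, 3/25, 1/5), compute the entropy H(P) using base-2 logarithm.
2.2449 bits

Shannon entropy is H(X) = -Σ p(x) log p(x).

For P = (1/5, 8/25, 4/25, 3/25, 1/5):
H = -1/5 × log_2(1/5) -8/25 × log_2(8/25) -4/25 × log_2(4/25) -3/25 × log_2(3/25) -1/5 × log_2(1/5)
H = 2.2449 bits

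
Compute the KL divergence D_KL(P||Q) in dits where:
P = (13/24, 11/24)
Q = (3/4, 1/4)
0.0441 dits

KL divergence: D_KL(P||Q) = Σ p(x) log(p(x)/q(x))

Computing term by term:
  x=0: 13/24 × log_10[(13/24)/(3/4)] = 13/24 × -0.1413 = -0.0766
  x=1: 11/24 × log_10[(11/24)/(1/4)] = 11/24 × 0.2632 = 0.1207

D_KL(P||Q) = 0.0441 dits

Note: KL divergence is always non-negative and equals 0 iff P = Q.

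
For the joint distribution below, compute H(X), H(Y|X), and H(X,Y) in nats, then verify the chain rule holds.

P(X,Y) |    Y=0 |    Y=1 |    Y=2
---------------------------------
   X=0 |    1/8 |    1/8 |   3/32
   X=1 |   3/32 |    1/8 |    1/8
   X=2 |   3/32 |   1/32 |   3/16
H(X,Y) = 2.1276, H(X) = 1.0976, H(Y|X) = 1.0300 (all in nats)

Chain rule: H(X,Y) = H(X) + H(Y|X)

Left side — joint entropy directly:
H(X,Y) = -Σ p(x,y) log p(x,y) = 2.1276 nats

Right side — compute H(Y|X) from the conditional distributions:
P(X) = (11/32, 11/32, 5/16), so H(X) = 1.0976 nats
H(Y|X) = Σ_x P(X=x) · H(Y|X=x):
  P(Y|X=0) = (4/11, 4/11, 3/11), H(Y|X=0) = 1.0901, weight P(X=0) = 11/32
  P(Y|X=1) = (3/11, 4/11, 4/11), H(Y|X=1) = 1.0901, weight P(X=1) = 11/32
  P(Y|X=2) = (3/10, 1/10, 3/5), H(Y|X=2) = 0.8979, weight P(X=2) = 5/16
H(Y|X) = 1.0300 nats

H(X) + H(Y|X) = 1.0976 + 1.0300 = 2.1276 nats

Both sides equal 2.1276 nats. ✓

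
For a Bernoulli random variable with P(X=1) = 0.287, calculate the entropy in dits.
0.2603 dits

The binary entropy function is:
H(p) = -p log(p) - (1-p) log(1-p)

H(0.287) = -0.287 × log_10(0.287) - 0.713 × log_10(0.713)
H(0.287) = 0.2603 dits

Note: Binary entropy is maximized at p=0.5 (H=1 bit) and minimized at p=0 or p=1 (H=0).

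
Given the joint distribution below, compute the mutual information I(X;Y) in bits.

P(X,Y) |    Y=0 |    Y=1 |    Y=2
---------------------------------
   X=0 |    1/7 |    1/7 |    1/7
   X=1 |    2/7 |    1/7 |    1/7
0.0202 bits

Mutual information: I(X;Y) = H(X) + H(Y) - H(X,Y)

Marginals:
P(X) = (3/7, 4/7), H(X) = 0.9852 bits
P(Y) = (3/7, 2/7, 2/7), H(Y) = 1.5567 bits

Joint entropy: H(X,Y) = 2.5216 bits

I(X;Y) = 0.9852 + 1.5567 - 2.5216 = 0.0202 bits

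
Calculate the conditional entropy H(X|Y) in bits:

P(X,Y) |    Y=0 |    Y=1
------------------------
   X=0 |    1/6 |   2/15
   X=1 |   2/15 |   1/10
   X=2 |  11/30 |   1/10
1.4828 bits

Using the chain rule: H(X|Y) = H(X,Y) - H(Y)

First, compute H(X,Y) = 2.4011 bits

Marginal P(Y) = (2/3, 1/3)
H(Y) = 0.9183 bits

H(X|Y) = H(X,Y) - H(Y) = 2.4011 - 0.9183 = 1.4828 bits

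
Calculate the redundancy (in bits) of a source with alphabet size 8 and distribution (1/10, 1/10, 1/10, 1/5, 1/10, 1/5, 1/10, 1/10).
0.0781 bits

Redundancy measures how far a source is from maximum entropy:
R = H_max - H(X)

Maximum entropy for 8 symbols: H_max = log_2(8) = 3.0000 bits
Actual entropy: H(X) = 2.9219 bits
Redundancy: R = 3.0000 - 2.9219 = 0.0781 bits

This redundancy represents potential for compression: the source could be compressed by 0.0781 bits per symbol.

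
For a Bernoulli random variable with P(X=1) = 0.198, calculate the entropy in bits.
0.7179 bits

The binary entropy function is:
H(p) = -p log(p) - (1-p) log(1-p)

H(0.198) = -0.198 × log_2(0.198) - 0.802 × log_2(0.802)
H(0.198) = 0.7179 bits

Note: Binary entropy is maximized at p=0.5 (H=1 bit) and minimized at p=0 or p=1 (H=0).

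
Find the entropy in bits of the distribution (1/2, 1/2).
1.0000 bits

Shannon entropy is H(X) = -Σ p(x) log p(x).

For P = (1/2, 1/2):
H = -1/2 × log_2(1/2) -1/2 × log_2(1/2)
H = 1.0000 bits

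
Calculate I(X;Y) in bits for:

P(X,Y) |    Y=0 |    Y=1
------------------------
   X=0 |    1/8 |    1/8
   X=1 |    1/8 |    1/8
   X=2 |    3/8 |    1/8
0.0488 bits

Mutual information: I(X;Y) = H(X) + H(Y) - H(X,Y)

Marginals:
P(X) = (1/4, 1/4, 1/2), H(X) = 1.5000 bits
P(Y) = (5/8, 3/8), H(Y) = 0.9544 bits

Joint entropy: H(X,Y) = 2.4056 bits

I(X;Y) = 1.5000 + 0.9544 - 2.4056 = 0.0488 bits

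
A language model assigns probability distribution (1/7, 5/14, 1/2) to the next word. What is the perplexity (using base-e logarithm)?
2.6974

Perplexity is e^H (or exp(H) for natural log).

First, H = -Σ p log p = 0.9923 nats
Perplexity = e^0.9923 = 2.6974

Interpretation: The model's uncertainty is equivalent to choosing uniformly among 2.7 options.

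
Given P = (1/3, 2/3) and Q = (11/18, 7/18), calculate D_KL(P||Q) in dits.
0.0683 dits

KL divergence: D_KL(P||Q) = Σ p(x) log(p(x)/q(x))

Computing term by term:
  x=0: 1/3 × log_10[(1/3)/(11/18)] = 1/3 × -0.2632 = -0.0877
  x=1: 2/3 × log_10[(2/3)/(7/18)] = 2/3 × 0.2341 = 0.1561

D_KL(P||Q) = 0.0683 dits

Note: KL divergence is always non-negative and equals 0 iff P = Q.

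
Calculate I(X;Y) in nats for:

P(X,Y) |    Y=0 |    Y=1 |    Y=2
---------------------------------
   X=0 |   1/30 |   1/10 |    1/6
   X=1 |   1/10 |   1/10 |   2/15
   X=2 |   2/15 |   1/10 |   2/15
0.0323 nats

Mutual information: I(X;Y) = H(X) + H(Y) - H(X,Y)

Marginals:
P(X) = (3/10, 1/3, 11/30), H(X) = 1.0953 nats
P(Y) = (4/15, 3/10, 13/30), H(Y) = 1.0760 nats

Joint entropy: H(X,Y) = 2.1390 nats

I(X;Y) = 1.0953 + 1.0760 - 2.1390 = 0.0323 nats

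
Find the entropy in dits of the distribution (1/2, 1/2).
0.3010 dits

Shannon entropy is H(X) = -Σ p(x) log p(x).

For P = (1/2, 1/2):
H = -1/2 × log_10(1/2) -1/2 × log_10(1/2)
H = 0.3010 dits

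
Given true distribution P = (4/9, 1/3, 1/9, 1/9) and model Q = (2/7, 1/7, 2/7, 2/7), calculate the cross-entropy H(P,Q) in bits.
2.1407 bits

Cross-entropy: H(P,Q) = -Σ p(x) log q(x)

Alternatively: H(P,Q) = H(P) + D_KL(P||Q)
H(P) = 1.7527 bits
D_KL(P||Q) = 0.3880 bits

H(P,Q) = 1.7527 + 0.3880 = 2.1407 bits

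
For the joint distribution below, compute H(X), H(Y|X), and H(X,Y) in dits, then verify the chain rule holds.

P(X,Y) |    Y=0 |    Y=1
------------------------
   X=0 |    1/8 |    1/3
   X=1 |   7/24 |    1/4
H(X,Y) = 0.5785, H(X) = 0.2995, H(Y|X) = 0.2790 (all in dits)

Chain rule: H(X,Y) = H(X) + H(Y|X)

Left side — joint entropy directly:
H(X,Y) = -Σ p(x,y) log p(x,y) = 0.5785 dits

Right side — compute H(Y|X) from the conditional distributions:
P(X) = (11/24, 13/24), so H(X) = 0.2995 dits
H(Y|X) = Σ_x P(X=x) · H(Y|X=x):
  P(Y|X=0) = (3/11, 8/11), H(Y|X=0) = 0.2545, weight P(X=0) = 11/24
  P(Y|X=1) = (7/13, 6/13), H(Y|X=1) = 0.2997, weight P(X=1) = 13/24
H(Y|X) = 0.2790 dits

H(X) + H(Y|X) = 0.2995 + 0.2790 = 0.5785 dits

Both sides equal 0.5785 dits. ✓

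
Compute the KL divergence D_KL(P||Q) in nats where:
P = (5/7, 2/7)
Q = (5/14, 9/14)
0.2634 nats

KL divergence: D_KL(P||Q) = Σ p(x) log(p(x)/q(x))

Computing term by term:
  x=0: 5/7 × log_e[(5/7)/(5/14)] = 5/7 × 0.6931 = 0.4951
  x=1: 2/7 × log_e[(2/7)/(9/14)] = 2/7 × -0.8109 = -0.2317

D_KL(P||Q) = 0.2634 nats

Note: KL divergence is always non-negative and equals 0 iff P = Q.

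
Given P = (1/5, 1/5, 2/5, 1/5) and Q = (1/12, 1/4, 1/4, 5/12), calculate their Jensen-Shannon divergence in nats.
0.0419 nats

Jensen-Shannon divergence is:
JSD(P||Q) = 0.5 × D_KL(P||M) + 0.5 × D_KL(Q||M)
where M = 0.5 × (P + Q) is the mixture distribution.

M = 0.5 × (1/5, 1/5, 2/5, 1/5) + 0.5 × (1/12, 1/4, 1/4, 5/12) = (0.141667, 9/40, 13/40, 0.308333)

D_KL(P||M) = 0.0419 nats
D_KL(Q||M) = 0.0420 nats

JSD(P||Q) = 0.5 × 0.0419 + 0.5 × 0.0420 = 0.0419 nats

Unlike KL divergence, JSD is symmetric and bounded: 0 ≤ JSD ≤ log(2).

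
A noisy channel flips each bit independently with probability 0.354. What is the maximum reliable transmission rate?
0.0624 bits

For a binary symmetric channel (BSC) with error probability p:
Capacity C = 1 - H(p) bits per symbol

where H(p) = -p log₂(p) - (1-p) log₂(1-p) is the binary entropy function.

H(0.354) = 0.9376 bits
C = 1 - 0.9376 = 0.0624 bits per symbol

This means we can reliably transmit up to 0.0624 bits of information per channel use.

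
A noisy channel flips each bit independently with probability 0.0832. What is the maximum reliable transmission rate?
0.5866 bits

For a binary symmetric channel (BSC) with error probability p:
Capacity C = 1 - H(p) bits per symbol

where H(p) = -p log₂(p) - (1-p) log₂(1-p) is the binary entropy function.

H(0.0832) = 0.4134 bits
C = 1 - 0.4134 = 0.5866 bits per symbol

This means we can reliably transmit up to 0.5866 bits of information per channel use.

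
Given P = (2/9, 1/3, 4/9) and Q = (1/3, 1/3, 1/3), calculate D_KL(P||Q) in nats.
0.0378 nats

KL divergence: D_KL(P||Q) = Σ p(x) log(p(x)/q(x))

Computing term by term:
  x=0: 2/9 × log_e[(2/9)/(1/3)] = 2/9 × -0.4055 = -0.0901
  x=1: 1/3 × log_e[(1/3)/(1/3)] = 1/3 × 0.0000 = 0.0000
  x=2: 4/9 × log_e[(4/9)/(1/3)] = 4/9 × 0.2877 = 0.1279

D_KL(P||Q) = 0.0378 nats

Note: KL divergence is always non-negative and equals 0 iff P = Q.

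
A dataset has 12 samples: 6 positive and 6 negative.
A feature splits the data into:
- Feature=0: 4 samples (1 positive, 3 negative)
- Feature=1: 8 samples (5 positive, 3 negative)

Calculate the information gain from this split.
0.0933 bits

Information Gain = H(Y) - H(Y|Feature)

Before split:
P(positive) = 6/12 = 0.5000
H(Y) = 1.0000 bits

After split:
Feature=0: H = 0.8113 bits (weight = 4/12)
Feature=1: H = 0.9544 bits (weight = 8/12)
H(Y|Feature) = (4/12)×0.8113 + (8/12)×0.9544 = 0.9067 bits

Information Gain = 1.0000 - 0.9067 = 0.0933 bits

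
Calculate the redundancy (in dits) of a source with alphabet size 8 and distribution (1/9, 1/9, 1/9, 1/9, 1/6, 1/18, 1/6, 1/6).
0.0202 dits

Redundancy measures how far a source is from maximum entropy:
R = H_max - H(X)

Maximum entropy for 8 symbols: H_max = log_10(8) = 0.9031 dits
Actual entropy: H(X) = 0.8829 dits
Redundancy: R = 0.9031 - 0.8829 = 0.0202 dits

This redundancy represents potential for compression: the source could be compressed by 0.0202 dits per symbol.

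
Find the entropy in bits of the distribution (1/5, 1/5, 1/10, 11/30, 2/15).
2.1793 bits

Shannon entropy is H(X) = -Σ p(x) log p(x).

For P = (1/5, 1/5, 1/10, 11/30, 2/15):
H = -1/5 × log_2(1/5) -1/5 × log_2(1/5) -1/10 × log_2(1/10) -11/30 × log_2(11/30) -2/15 × log_2(2/15)
H = 2.1793 bits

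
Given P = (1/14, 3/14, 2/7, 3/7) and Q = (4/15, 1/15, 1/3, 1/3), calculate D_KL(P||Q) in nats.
0.2198 nats

KL divergence: D_KL(P||Q) = Σ p(x) log(p(x)/q(x))

Computing term by term:
  x=0: 1/14 × log_e[(1/14)/(4/15)] = 1/14 × -1.3173 = -0.0941
  x=1: 3/14 × log_e[(3/14)/(1/15)] = 3/14 × 1.1676 = 0.2502
  x=2: 2/7 × log_e[(2/7)/(1/3)] = 2/7 × -0.1542 = -0.0440
  x=3: 3/7 × log_e[(3/7)/(1/3)] = 3/7 × 0.2513 = 0.1077

D_KL(P||Q) = 0.2198 nats

Note: KL divergence is always non-negative and equals 0 iff P = Q.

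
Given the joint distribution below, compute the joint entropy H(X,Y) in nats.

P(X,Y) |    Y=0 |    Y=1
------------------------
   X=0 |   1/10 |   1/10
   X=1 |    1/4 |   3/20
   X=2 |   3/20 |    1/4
1.7228 nats

Joint entropy is H(X,Y) = -Σ_{x,y} p(x,y) log p(x,y).

Summing over all non-zero entries:
H(X,Y) = -[1/10·log_e(1/10) + 1/10·log_e(1/10) + 1/4·log_e(1/4) + 3/20·log_e(3/20) + 3/20·log_e(3/20) + 1/4·log_e(1/4)]
H(X,Y) = 1.7228 nats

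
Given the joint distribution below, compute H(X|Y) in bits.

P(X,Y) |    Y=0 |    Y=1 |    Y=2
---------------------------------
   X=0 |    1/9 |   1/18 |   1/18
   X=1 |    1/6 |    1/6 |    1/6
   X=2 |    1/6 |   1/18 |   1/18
1.4555 bits

Using the chain rule: H(X|Y) = H(X,Y) - H(Y)

First, compute H(X,Y) = 3.0022 bits

Marginal P(Y) = (4/9, 5/18, 5/18)
H(Y) = 1.5466 bits

H(X|Y) = H(X,Y) - H(Y) = 3.0022 - 1.5466 = 1.4555 bits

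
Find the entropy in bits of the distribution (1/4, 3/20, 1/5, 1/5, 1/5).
2.3037 bits

Shannon entropy is H(X) = -Σ p(x) log p(x).

For P = (1/4, 3/20, 1/5, 1/5, 1/5):
H = -1/4 × log_2(1/4) -3/20 × log_2(3/20) -1/5 × log_2(1/5) -1/5 × log_2(1/5) -1/5 × log_2(1/5)
H = 2.3037 bits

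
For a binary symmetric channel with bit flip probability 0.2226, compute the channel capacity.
0.2351 bits

For a binary symmetric channel (BSC) with error probability p:
Capacity C = 1 - H(p) bits per symbol

where H(p) = -p log₂(p) - (1-p) log₂(1-p) is the binary entropy function.

H(0.2226) = 0.7649 bits
C = 1 - 0.7649 = 0.2351 bits per symbol

This means we can reliably transmit up to 0.2351 bits of information per channel use.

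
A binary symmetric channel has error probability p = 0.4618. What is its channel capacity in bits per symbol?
0.0042 bits

For a binary symmetric channel (BSC) with error probability p:
Capacity C = 1 - H(p) bits per symbol

where H(p) = -p log₂(p) - (1-p) log₂(1-p) is the binary entropy function.

H(0.4618) = 0.9958 bits
C = 1 - 0.9958 = 0.0042 bits per symbol

This means we can reliably transmit up to 0.0042 bits of information per channel use.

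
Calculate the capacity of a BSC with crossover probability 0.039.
0.7623 bits

For a binary symmetric channel (BSC) with error probability p:
Capacity C = 1 - H(p) bits per symbol

where H(p) = -p log₂(p) - (1-p) log₂(1-p) is the binary entropy function.

H(0.039) = 0.2377 bits
C = 1 - 0.2377 = 0.7623 bits per symbol

This means we can reliably transmit up to 0.7623 bits of information per channel use.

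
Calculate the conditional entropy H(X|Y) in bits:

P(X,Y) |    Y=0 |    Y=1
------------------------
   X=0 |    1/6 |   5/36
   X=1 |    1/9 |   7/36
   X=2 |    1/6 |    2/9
1.5599 bits

Using the chain rule: H(X|Y) = H(X,Y) - H(Y)

First, compute H(X,Y) = 2.5510 bits

Marginal P(Y) = (4/9, 5/9)
H(Y) = 0.9911 bits

H(X|Y) = H(X,Y) - H(Y) = 2.5510 - 0.9911 = 1.5599 bits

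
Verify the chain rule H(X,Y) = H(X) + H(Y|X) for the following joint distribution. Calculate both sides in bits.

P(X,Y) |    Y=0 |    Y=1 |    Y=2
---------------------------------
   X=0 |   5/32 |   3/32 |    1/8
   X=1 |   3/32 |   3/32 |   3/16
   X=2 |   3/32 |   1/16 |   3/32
H(X,Y) = 3.0971, H(X) = 1.5613, H(Y|X) = 1.5358 (all in bits)

Chain rule: H(X,Y) = H(X) + H(Y|X)

Left side — joint entropy directly:
H(X,Y) = -Σ p(x,y) log p(x,y) = 3.0971 bits

Right side — compute H(Y|X) from the conditional distributions:
P(X) = (3/8, 3/8, 1/4), so H(X) = 1.5613 bits
H(Y|X) = Σ_x P(X=x) · H(Y|X=x):
  P(Y|X=0) = (5/12, 1/4, 1/3), H(Y|X=0) = 1.5546, weight P(X=0) = 3/8
  P(Y|X=1) = (1/4, 1/4, 1/2), H(Y|X=1) = 1.5000, weight P(X=1) = 3/8
  P(Y|X=2) = (3/8, 1/4, 3/8), H(Y|X=2) = 1.5613, weight P(X=2) = 1/4
H(Y|X) = 1.5358 bits

H(X) + H(Y|X) = 1.5613 + 1.5358 = 3.0971 bits

Both sides equal 3.0971 bits. ✓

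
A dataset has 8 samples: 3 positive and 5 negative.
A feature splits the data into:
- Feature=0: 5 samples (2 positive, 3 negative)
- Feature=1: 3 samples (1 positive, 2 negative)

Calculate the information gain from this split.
0.0032 bits

Information Gain = H(Y) - H(Y|Feature)

Before split:
P(positive) = 3/8 = 0.3750
H(Y) = 0.9544 bits

After split:
Feature=0: H = 0.9710 bits (weight = 5/8)
Feature=1: H = 0.9183 bits (weight = 3/8)
H(Y|Feature) = (5/8)×0.9710 + (3/8)×0.9183 = 0.9512 bits

Information Gain = 0.9544 - 0.9512 = 0.0032 bits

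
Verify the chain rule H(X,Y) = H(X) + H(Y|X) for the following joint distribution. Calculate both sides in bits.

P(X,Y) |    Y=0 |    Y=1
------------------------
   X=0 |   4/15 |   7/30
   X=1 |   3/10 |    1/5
H(X,Y) = 1.9839, H(X) = 1.0000, H(Y|X) = 0.9839 (all in bits)

Chain rule: H(X,Y) = H(X) + H(Y|X)

Left side — joint entropy directly:
H(X,Y) = -Σ p(x,y) log p(x,y) = 1.9839 bits

Right side — compute H(Y|X) from the conditional distributions:
P(X) = (1/2, 1/2), so H(X) = 1.0000 bits
H(Y|X) = Σ_x P(X=x) · H(Y|X=x):
  P(Y|X=0) = (8/15, 7/15), H(Y|X=0) = 0.9968, weight P(X=0) = 1/2
  P(Y|X=1) = (3/5, 2/5), H(Y|X=1) = 0.9710, weight P(X=1) = 1/2
H(Y|X) = 0.9839 bits

H(X) + H(Y|X) = 1.0000 + 0.9839 = 1.9839 bits

Both sides equal 1.9839 bits. ✓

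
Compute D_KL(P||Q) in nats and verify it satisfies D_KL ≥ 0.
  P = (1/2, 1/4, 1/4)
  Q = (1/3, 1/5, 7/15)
0.1025 nats

KL divergence satisfies the Gibbs inequality: D_KL(P||Q) ≥ 0 for all distributions P, Q.

D_KL(P||Q) = Σ p(x) log(p(x)/q(x))
Term by term:
  x=0: 1/2 × log_e[(1/2)/(1/3)] = 0.2027
  x=1: 1/4 × log_e[(1/4)/(1/5)] = 0.0558
  x=2: 1/4 × log_e[(1/4)/(7/15)] = -0.1560
D_KL(P||Q) = 0.1025 nats

D_KL(P||Q) = 0.1025 ≥ 0 ✓

This non-negativity is a fundamental property: relative entropy cannot be negative because it measures how different Q is from P.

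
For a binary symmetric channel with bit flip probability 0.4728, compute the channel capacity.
0.0021 bits

For a binary symmetric channel (BSC) with error probability p:
Capacity C = 1 - H(p) bits per symbol

where H(p) = -p log₂(p) - (1-p) log₂(1-p) is the binary entropy function.

H(0.4728) = 0.9979 bits
C = 1 - 0.9979 = 0.0021 bits per symbol

This means we can reliably transmit up to 0.0021 bits of information per channel use.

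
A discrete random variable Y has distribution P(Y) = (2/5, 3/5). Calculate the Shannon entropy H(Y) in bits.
0.9710 bits

Shannon entropy is H(X) = -Σ p(x) log p(x).

For P = (2/5, 3/5):
H = -2/5 × log_2(2/5) -3/5 × log_2(3/5)
H = 0.9710 bits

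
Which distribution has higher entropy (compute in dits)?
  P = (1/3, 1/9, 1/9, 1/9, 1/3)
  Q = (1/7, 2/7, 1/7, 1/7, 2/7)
Q

Computing entropies in dits:
H(P) = 0.6362
H(Q) = 0.6731

Distribution Q has higher entropy.

Intuition: The distribution closer to uniform (more spread out) has higher entropy.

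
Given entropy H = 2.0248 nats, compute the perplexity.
7.5746

Perplexity is e^H (or exp(H) for natural log).

H = 2.0248 nats
Perplexity = e^2.0248 = 7.5746

Interpretation: The model's uncertainty is equivalent to choosing uniformly among 7.6 options.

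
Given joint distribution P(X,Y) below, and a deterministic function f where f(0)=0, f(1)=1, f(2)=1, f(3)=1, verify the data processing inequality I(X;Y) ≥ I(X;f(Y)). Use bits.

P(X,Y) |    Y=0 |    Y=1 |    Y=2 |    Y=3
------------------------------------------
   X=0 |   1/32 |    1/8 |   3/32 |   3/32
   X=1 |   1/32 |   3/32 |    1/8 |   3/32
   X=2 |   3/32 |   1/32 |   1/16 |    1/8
I(X;Y) = 0.0965, I(X;f(Y)) = 0.0477, inequality holds: 0.0965 ≥ 0.0477

Data Processing Inequality: For any Markov chain X → Y → Z, we have I(X;Y) ≥ I(X;Z).

Here Z = f(Y) is a deterministic function of Y, forming X → Y → Z.

Original I(X;Y) = 0.0965 bits

After applying f:
P(X,Z) where Z=f(Y):
- P(X,Z=0) = P(X,Y=0)
- P(X,Z=1) = P(X,Y=1) + P(X,Y=2) + P(X,Y=3)

I(X;Z) = I(X;f(Y)) = 0.0477 bits

Verification: 0.0965 ≥ 0.0477 ✓

Information cannot be created by processing; the function f can only lose information about X.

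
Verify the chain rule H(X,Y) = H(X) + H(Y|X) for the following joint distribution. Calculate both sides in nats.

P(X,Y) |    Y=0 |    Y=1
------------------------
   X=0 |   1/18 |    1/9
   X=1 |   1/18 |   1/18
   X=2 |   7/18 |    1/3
H(X,Y) = 1.4594, H(X) = 0.7778, H(Y|X) = 0.6816 (all in nats)

Chain rule: H(X,Y) = H(X) + H(Y|X)

Left side — joint entropy directly:
H(X,Y) = -Σ p(x,y) log p(x,y) = 1.4594 nats

Right side — compute H(Y|X) from the conditional distributions:
P(X) = (1/6, 1/9, 13/18), so H(X) = 0.7778 nats
H(Y|X) = Σ_x P(X=x) · H(Y|X=x):
  P(Y|X=0) = (1/3, 2/3), H(Y|X=0) = 0.6365, weight P(X=0) = 1/6
  P(Y|X=1) = (1/2, 1/2), H(Y|X=1) = 0.6931, weight P(X=1) = 1/9
  P(Y|X=2) = (7/13, 6/13), H(Y|X=2) = 0.6902, weight P(X=2) = 13/18
H(Y|X) = 0.6816 nats

H(X) + H(Y|X) = 0.7778 + 0.6816 = 1.4594 nats

Both sides equal 1.4594 nats. ✓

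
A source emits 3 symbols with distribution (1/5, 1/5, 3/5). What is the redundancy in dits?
0.0644 dits

Redundancy measures how far a source is from maximum entropy:
R = H_max - H(X)

Maximum entropy for 3 symbols: H_max = log_10(3) = 0.4771 dits
Actual entropy: H(X) = 0.4127 dits
Redundancy: R = 0.4771 - 0.4127 = 0.0644 dits

This redundancy represents potential for compression: the source could be compressed by 0.0644 dits per symbol.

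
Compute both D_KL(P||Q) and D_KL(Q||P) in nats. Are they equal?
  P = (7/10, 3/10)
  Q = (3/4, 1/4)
D_KL(P||Q) = 0.0064, D_KL(Q||P) = 0.0062

KL divergence is not symmetric: D_KL(P||Q) ≠ D_KL(Q||P) in general.

D_KL(P||Q) = 0.0064 nats
D_KL(Q||P) = 0.0062 nats

No, they are not equal!

This asymmetry is why KL divergence is not a true distance metric.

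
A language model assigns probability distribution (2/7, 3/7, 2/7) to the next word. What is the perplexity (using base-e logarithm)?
2.9417

Perplexity is e^H (or exp(H) for natural log).

First, H = -Σ p log p = 1.0790 nats
Perplexity = e^1.0790 = 2.9417

Interpretation: The model's uncertainty is equivalent to choosing uniformly among 2.9 options.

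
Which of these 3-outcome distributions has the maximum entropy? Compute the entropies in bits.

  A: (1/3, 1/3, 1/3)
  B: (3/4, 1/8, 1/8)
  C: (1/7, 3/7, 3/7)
A

For a discrete distribution over n outcomes, entropy is maximized by the uniform distribution.

Computing entropies:
H(A) = 1.5850 bits
H(B) = 1.0613 bits
H(C) = 1.4488 bits

The uniform distribution (where all probabilities equal 1/3) achieves the maximum entropy of log_2(3) = 1.5850 bits.

Distribution A has the highest entropy.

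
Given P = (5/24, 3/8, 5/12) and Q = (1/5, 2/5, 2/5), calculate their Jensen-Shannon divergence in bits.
0.0005 bits

Jensen-Shannon divergence is:
JSD(P||Q) = 0.5 × D_KL(P||M) + 0.5 × D_KL(Q||M)
where M = 0.5 × (P + Q) is the mixture distribution.

M = 0.5 × (5/24, 3/8, 5/12) + 0.5 × (1/5, 2/5, 2/5) = (0.204167, 0.3875, 0.408333)

D_KL(P||M) = 0.0005 bits
D_KL(Q||M) = 0.0005 bits

JSD(P||Q) = 0.5 × 0.0005 + 0.5 × 0.0005 = 0.0005 bits

Unlike KL divergence, JSD is symmetric and bounded: 0 ≤ JSD ≤ log(2).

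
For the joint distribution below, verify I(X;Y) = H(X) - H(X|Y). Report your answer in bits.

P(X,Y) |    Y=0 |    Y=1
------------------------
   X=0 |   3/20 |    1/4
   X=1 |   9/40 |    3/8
I(X;Y) = 0.0000 bits

Mutual information has multiple equivalent forms:
- I(X;Y) = H(X) - H(X|Y)
- I(X;Y) = H(Y) - H(Y|X)
- I(X;Y) = H(X) + H(Y) - H(X,Y)

Computing all quantities:
H(X) = 0.9710, H(Y) = 0.9544, H(X,Y) = 1.9254
H(X|Y) = 0.9710, H(Y|X) = 0.9544

Verification:
H(X) - H(X|Y) = 0.9710 - 0.9710 = 0.0000
H(Y) - H(Y|X) = 0.9544 - 0.9544 = 0.0000
H(X) + H(Y) - H(X,Y) = 0.9710 + 0.9544 - 1.9254 = 0.0000

All forms give I(X;Y) = 0.0000 bits. ✓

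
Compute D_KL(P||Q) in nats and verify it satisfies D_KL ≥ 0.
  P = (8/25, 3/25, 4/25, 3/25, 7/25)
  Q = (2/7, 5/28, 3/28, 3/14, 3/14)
0.0580 nats

KL divergence satisfies the Gibbs inequality: D_KL(P||Q) ≥ 0 for all distributions P, Q.

D_KL(P||Q) = Σ p(x) log(p(x)/q(x))
Term by term:
  x=0: 8/25 × log_e[(8/25)/(2/7)] = 0.0363
  x=1: 3/25 × log_e[(3/25)/(5/28)] = -0.0477
  x=2: 4/25 × log_e[(4/25)/(3/28)] = 0.0642
  x=3: 3/25 × log_e[(3/25)/(3/14)] = -0.0696
  x=4: 7/25 × log_e[(7/25)/(3/14)] = 0.0749
D_KL(P||Q) = 0.0580 nats

D_KL(P||Q) = 0.0580 ≥ 0 ✓

This non-negativity is a fundamental property: relative entropy cannot be negative because it measures how different Q is from P.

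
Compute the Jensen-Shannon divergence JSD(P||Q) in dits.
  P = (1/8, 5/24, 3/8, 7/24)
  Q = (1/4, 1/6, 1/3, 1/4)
0.0057 dits

Jensen-Shannon divergence is:
JSD(P||Q) = 0.5 × D_KL(P||M) + 0.5 × D_KL(Q||M)
where M = 0.5 × (P + Q) is the mixture distribution.

M = 0.5 × (1/8, 5/24, 3/8, 7/24) + 0.5 × (1/4, 1/6, 1/3, 1/4) = (3/16, 3/16, 0.354167, 0.270833)

D_KL(P||M) = 0.0062 dits
D_KL(Q||M) = 0.0052 dits

JSD(P||Q) = 0.5 × 0.0062 + 0.5 × 0.0052 = 0.0057 dits

Unlike KL divergence, JSD is symmetric and bounded: 0 ≤ JSD ≤ log(2).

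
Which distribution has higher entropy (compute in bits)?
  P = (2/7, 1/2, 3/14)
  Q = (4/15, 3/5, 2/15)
P

Computing entropies in bits:
H(P) = 1.4926
H(Q) = 1.3383

Distribution P has higher entropy.

Intuition: The distribution closer to uniform (more spread out) has higher entropy.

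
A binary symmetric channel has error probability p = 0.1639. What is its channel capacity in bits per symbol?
0.3564 bits

For a binary symmetric channel (BSC) with error probability p:
Capacity C = 1 - H(p) bits per symbol

where H(p) = -p log₂(p) - (1-p) log₂(1-p) is the binary entropy function.

H(0.1639) = 0.6436 bits
C = 1 - 0.6436 = 0.3564 bits per symbol

This means we can reliably transmit up to 0.3564 bits of information per channel use.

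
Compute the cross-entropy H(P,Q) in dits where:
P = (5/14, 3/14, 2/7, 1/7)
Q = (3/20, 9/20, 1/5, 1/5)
0.6681 dits

Cross-entropy: H(P,Q) = -Σ p(x) log q(x)

Alternatively: H(P,Q) = H(P) + D_KL(P||Q)
H(P) = 0.5792 dits
D_KL(P||Q) = 0.0889 dits

H(P,Q) = 0.5792 + 0.0889 = 0.6681 dits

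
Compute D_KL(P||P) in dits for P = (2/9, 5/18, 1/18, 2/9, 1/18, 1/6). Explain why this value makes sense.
0.0000 dits

KL divergence satisfies the Gibbs inequality: D_KL(P||Q) ≥ 0 for all distributions P, Q.

D_KL(P||Q) = Σ p(x) log(p(x)/q(x))
Each term is p(x) × log_10(p(x)/p(x)) = p(x) × log_10(1) = 0, so the sum is 0.
D_KL(P||Q) = 0.0000 dits

When P = Q, the KL divergence is exactly 0, as there is no 'divergence' between identical distributions.

This non-negativity is a fundamental property: relative entropy cannot be negative because it measures how different Q is from P.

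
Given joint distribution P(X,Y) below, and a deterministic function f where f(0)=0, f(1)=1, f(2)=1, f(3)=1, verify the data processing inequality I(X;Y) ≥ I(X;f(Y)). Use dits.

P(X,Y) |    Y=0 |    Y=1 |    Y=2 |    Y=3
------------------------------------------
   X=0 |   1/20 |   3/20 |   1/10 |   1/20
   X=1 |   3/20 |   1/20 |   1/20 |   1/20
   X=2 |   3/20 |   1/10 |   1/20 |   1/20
I(X;Y) = 0.0297, I(X;f(Y)) = 0.0247, inequality holds: 0.0297 ≥ 0.0247

Data Processing Inequality: For any Markov chain X → Y → Z, we have I(X;Y) ≥ I(X;Z).

Here Z = f(Y) is a deterministic function of Y, forming X → Y → Z.

Original I(X;Y) = 0.0297 dits

After applying f:
P(X,Z) where Z=f(Y):
- P(X,Z=0) = P(X,Y=0)
- P(X,Z=1) = P(X,Y=1) + P(X,Y=2) + P(X,Y=3)

I(X;Z) = I(X;f(Y)) = 0.0247 dits

Verification: 0.0297 ≥ 0.0247 ✓

Information cannot be created by processing; the function f can only lose information about X.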